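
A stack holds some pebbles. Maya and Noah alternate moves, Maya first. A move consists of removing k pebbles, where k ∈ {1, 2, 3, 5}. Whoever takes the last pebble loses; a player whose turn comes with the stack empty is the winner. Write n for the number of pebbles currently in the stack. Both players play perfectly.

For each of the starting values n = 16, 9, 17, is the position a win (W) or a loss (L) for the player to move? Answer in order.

16: W, 9: L, 17: L

Classify positions by backward induction: terminal positions (no move available) are W. From any other position, the mover wins iff some move reaches an L.
n=0: no move; the opponent has just taken the last pebble and therefore loses → W
n=1: L (sole option 0(W) is W)
n=2: W (go to 1, an L position)
n=3: W (go to 1, an L position)
n=4: W (go to 1, an L position)
n=5: L (options 4(W), 3(W), 2(W), 0(W) are all W)
n=6: W (go to 5, an L position)
n=7: W (go to 5, an L position)
n=8: W (go to 5, an L position)
n=9: L (options 8(W), 7(W), 6(W), 4(W) are all W)
n=10: W (go to 9, an L position)
n=11: W (go to 9, an L position)
n=12: W (go to 9, an L position)
n=13: L (options 12(W), 11(W), 10(W), 8(W) are all W)
n=14: W (go to 13, an L position)
n=15: W (go to 13, an L position)
n=16: W (go to 13, an L position)
n=17: L (options 16(W), 15(W), 14(W), 12(W) are all W)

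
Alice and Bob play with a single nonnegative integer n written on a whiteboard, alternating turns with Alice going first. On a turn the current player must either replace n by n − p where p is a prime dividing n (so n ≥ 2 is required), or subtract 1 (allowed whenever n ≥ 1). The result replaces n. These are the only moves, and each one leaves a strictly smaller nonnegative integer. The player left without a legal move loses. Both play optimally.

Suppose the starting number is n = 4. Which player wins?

Build the W/L table. Terminal = L. A non-terminal position is W if it has a move to some L; otherwise it is L.
n=0: no move → L
n=1: reaches L-position 0 → W
n=2: reaches L-position 0 → W
n=3: reaches L-position 0 → W
n=4: only reaches 2(W), 3(W), all W → L
Every move from 4 reaches a W position, so the mover loses.

Bob wins.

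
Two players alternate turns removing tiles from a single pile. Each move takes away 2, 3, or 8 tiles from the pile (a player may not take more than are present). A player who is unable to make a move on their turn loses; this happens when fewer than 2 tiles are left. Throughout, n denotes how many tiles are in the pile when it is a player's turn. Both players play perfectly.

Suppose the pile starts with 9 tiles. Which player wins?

Use the standard recursion: the mover loses at a terminal position; elsewhere, the mover wins exactly when some move hands the opponent an L position.
n=0: no move → L
n=1: no move → L
n=2: can move to 0, which is L ⇒ W
n=3: can move to 1, which is L ⇒ W
n=4: can move to 1, which is L ⇒ W
n=5: moves to 3(W), 2(W); every one is W ⇒ L
n=6: moves to 4(W), 3(W); every one is W ⇒ L
n=7: can move to 5, which is L ⇒ W
n=8: can move to 6, which is L ⇒ W
n=9: can move to 6, which is L ⇒ W
From 9 the player to move can remove 3, leaving 6, reaching an L position.

The first player wins.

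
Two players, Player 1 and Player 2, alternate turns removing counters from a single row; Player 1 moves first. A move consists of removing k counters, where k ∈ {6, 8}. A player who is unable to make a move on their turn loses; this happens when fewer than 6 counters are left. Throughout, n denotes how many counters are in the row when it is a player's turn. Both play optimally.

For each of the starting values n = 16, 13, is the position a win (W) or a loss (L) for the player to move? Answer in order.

Positions with no move are L. A position that does have a move is losing for the player to move precisely when every available move leads to a winning position for the opponent. Fill in the labels:
n=0: no move → L
n=1: no move → L
n=2: no move → L
n=3: no move → L
n=4: no move → L
n=5: no move → L
n=6: reaches L-position 0 → W
n=7: reaches L-position 1 → W
n=8: reaches L-position 2 → W
n=9: reaches L-position 3 → W
n=10: reaches L-position 4 → W
n=11: reaches L-position 5 → W
n=12: reaches L-position 4 → W
n=13: reaches L-position 5 → W
n=14: only reaches 8(W), 6(W), all W → L
n=15: only reaches 9(W), 7(W), all W → L
n=16: only reaches 10(W), 8(W), all W → L

16: L, 13: W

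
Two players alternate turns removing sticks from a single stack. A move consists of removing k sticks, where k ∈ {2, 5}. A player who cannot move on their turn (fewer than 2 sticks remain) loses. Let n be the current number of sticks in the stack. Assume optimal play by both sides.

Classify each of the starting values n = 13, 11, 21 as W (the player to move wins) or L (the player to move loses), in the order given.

13: W, 11: L, 21: L

Classify positions by backward induction: terminal positions (no move available) are L. From any other position, the mover wins iff some move reaches an L.
n=0: no move → L
n=1: no move → L
n=2: reaches L-position 0 → W
n=3: reaches L-position 1 → W
n=4: only reaches 2(W), which is W → L
n=5: reaches L-position 0 → W
n=6: reaches L-position 4 → W
n=7: only reaches 5(W), 2(W), all W → L
n=8: only reaches 6(W), 3(W), all W → L
n=9: reaches L-position 7 → W
n=10: reaches L-position 8 → W
n=11: only reaches 9(W), 6(W), all W → L
n=12: reaches L-position 7 → W
n=13: reaches L-position 11 → W
n=14: only reaches 12(W), 9(W), all W → L
n=15: only reaches 13(W), 10(W), all W → L
n=16: reaches L-position 14 → W
n=17: reaches L-position 15 → W
n=18: only reaches 16(W), 13(W), all W → L
n=19: reaches L-position 14 → W
n=20: reaches L-position 18 → W
n=21: only reaches 19(W), 16(W), all W → L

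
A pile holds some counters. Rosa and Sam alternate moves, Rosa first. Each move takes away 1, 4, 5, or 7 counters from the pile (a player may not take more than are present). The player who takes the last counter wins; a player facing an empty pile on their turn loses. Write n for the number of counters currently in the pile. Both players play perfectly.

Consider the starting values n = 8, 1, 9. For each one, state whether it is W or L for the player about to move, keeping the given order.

8: L, 1: W, 9: W

Build the W/L table. Terminal = L. A non-terminal position is W if it has a move to some L; otherwise it is L.
n=0: no move → L
n=1: W (go to 0, an L position)
n=2: L (sole option 1(W) is W)
n=3: W (go to 2, an L position)
n=4: W (go to 0, an L position)
n=5: W (go to 0, an L position)
n=6: W (go to 2, an L position)
n=7: W (go to 2, an L position)
n=8: L (options 7(W), 4(W), 3(W), 1(W) are all W)
n=9: W (go to 8, an L position)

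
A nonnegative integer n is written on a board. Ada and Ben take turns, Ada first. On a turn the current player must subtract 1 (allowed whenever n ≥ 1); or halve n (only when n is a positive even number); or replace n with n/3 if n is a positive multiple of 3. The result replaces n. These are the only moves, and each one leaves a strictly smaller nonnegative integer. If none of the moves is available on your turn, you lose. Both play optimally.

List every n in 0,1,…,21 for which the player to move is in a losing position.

0, 2, 5, 7, 9, 11, 13, 16, 19

Compute win/loss labels from the base case upward. A position with no move is L. Any other position is W if it can reach an L in one move, else L.
n=0: no move → L
n=1: →0(L), so W
n=2: →1(W) only, which is W, so L
n=3: →2(L), so W
n=4: →2(L), so W
n=5: →4(W) only, which is W, so L
n=6: →2(L), so W
n=7: →6(W) only, which is W, so L
n=8: →7(L), so W
n=9: →3(W), 8(W) — all W, so L
n=10: →5(L), so W
n=11: →10(W) only, which is W, so L
n=12: →11(L), so W
n=13: →12(W) only, which is W, so L
n=14: →7(L), so W
n=15: →5(L), so W
n=16: →8(W), 15(W) — all W, so L
n=17: →16(L), so W
n=18: →9(L), so W
n=19: →18(W) only, which is W, so L
n=20: →19(L), so W
n=21: →7(L), so W
Reading off the rows marked L gives the requested list; there are 9 such values of n.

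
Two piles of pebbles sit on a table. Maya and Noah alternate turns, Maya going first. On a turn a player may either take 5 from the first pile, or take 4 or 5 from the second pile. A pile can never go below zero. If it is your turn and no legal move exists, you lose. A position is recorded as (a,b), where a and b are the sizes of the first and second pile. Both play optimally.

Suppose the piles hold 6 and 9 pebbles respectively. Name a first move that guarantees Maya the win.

Classify positions by backward induction: terminal positions (no move available) are L. From any other position, the mover wins iff some move reaches an L.
No move ever increases a pile, so every position that can arise here has a ≤ 6 and b ≤ 9; it is enough to label the cells with 0 ≤ a ≤ 6 and 0 ≤ b ≤ 9.
Every move lowers a or b (never raises either), so fill the grid row by row in increasing a, and left to right within a row: each cell's successors are then already labelled.
      b=0  b=1  b=2  b=3  b=4  b=5  b=6  b=7  b=8  b=9
a=0:    L    L    L    L    W    W    W    W    W    L
a=1:    L    L    L    L    W    W    W    W    W    L
a=2:    L    L    L    L    W    W    W    W    W    L
a=3:    L    L    L    L    W    W    W    W    W    L
a=4:    L    L    L    L    W    W    W    W    W    L
a=5:    W    W    W    W    L    L    L    L    W    W
a=6:    W    W    W    W    L    L    L    L    W    W
Cells with no legal move (terminal, hence L): (0,0), (0,1), (0,2), (0,3), (1,0), (1,1), (1,2), (1,3), (2,0), (2,1), (2,2), (2,3), (3,0), (3,1), (3,2), (3,3), (4,0), (4,1), (4,2), (4,3).
The remaining L cells, each justified by listing all of its moves:
(0,9): →(0,5)(W), (0,4)(W) — all W, so L
(1,9): →(1,5)(W), (1,4)(W) — all W, so L
(2,9): →(2,5)(W), (2,4)(W) — all W, so L
(3,9): →(3,5)(W), (3,4)(W) — all W, so L
(4,9): →(4,5)(W), (4,4)(W) — all W, so L
(5,4): →(0,4)(W), (5,0)(W) — all W, so L
(5,5): →(0,5)(W), (5,1)(W), (5,0)(W) — all W, so L
(5,6): →(0,6)(W), (5,2)(W), (5,1)(W) — all W, so L
(5,7): →(0,7)(W), (5,3)(W), (5,2)(W) — all W, so L
(6,4): →(1,4)(W), (6,0)(W) — all W, so L
(6,5): →(1,5)(W), (6,1)(W), (6,0)(W) — all W, so L
(6,6): →(1,6)(W), (6,2)(W), (6,1)(W) — all W, so L
(6,7): →(1,7)(W), (6,3)(W), (6,2)(W) — all W, so L
Every other cell has at least one move into one of the L cells above, so it is W.
From (6,9), the L positions reachable in one move are: (1,9), (6,5), (6,4). Any move reaching one of these is winning.

Move to (1,9).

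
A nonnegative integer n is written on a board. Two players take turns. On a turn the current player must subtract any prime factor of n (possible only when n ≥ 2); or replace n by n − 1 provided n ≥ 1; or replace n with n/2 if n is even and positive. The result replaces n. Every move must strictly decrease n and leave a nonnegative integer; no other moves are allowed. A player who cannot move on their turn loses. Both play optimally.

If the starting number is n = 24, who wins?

Compute win/loss labels from the base case upward. A position with no move is L. Any other position is W if it can reach an L in one move, else L.
n=0: no move → L
n=1: →0(L), so W
n=2: →0(L), so W
n=3: →0(L), so W
n=4: →2(W), 3(W) — all W, so L
n=5: →0(L), so W
n=6: →4(L), so W
n=7: →0(L), so W
n=8: →4(L), so W
n=9: →6(W), 8(W) — all W, so L
n=10: →9(L), so W
n=11: →0(L), so W
n=12: →9(L), so W
n=13: →0(L), so W
n=14: →7(W), 12(W), 13(W) — all W, so L
n=15: →14(L), so W
n=16: →14(L), so W
n=17: →0(L), so W
n=18: →9(L), so W
n=19: →0(L), so W
n=20: →10(W), 15(W), 18(W), 19(W) — all W, so L
n=21: →14(L), so W
n=22: →20(L), so W
n=23: →0(L), so W
n=24: →12(W), 21(W), 22(W), 23(W) — all W, so L
Every move from 24 reaches a W position, so the mover loses.

The second player wins.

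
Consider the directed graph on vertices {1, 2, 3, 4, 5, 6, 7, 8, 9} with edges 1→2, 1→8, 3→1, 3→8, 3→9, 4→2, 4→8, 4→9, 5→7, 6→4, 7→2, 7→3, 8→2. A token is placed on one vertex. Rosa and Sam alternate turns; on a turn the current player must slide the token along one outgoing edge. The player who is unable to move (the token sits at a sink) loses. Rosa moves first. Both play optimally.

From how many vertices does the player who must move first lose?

4

Build the W/L table. Terminal = L. A non-terminal position is W if it has a move to some L; otherwise it is L.
Every edge goes from a vertex to one that appears earlier in the order 9, 2, 8, 1, 4, 3, 6, 7, 5, so processing vertices in that order labels each vertex after all of its successors.
9: no outgoing edge → L
2: no outgoing edge → L
8: W (go to 2, an L position)
1: W (go to 2, an L position)
4: W (go to 2, an L position)
3: W (go to 9, an L position)
6: L (sole option 4(W) is W)
7: W (go to 2, an L position)
5: L (sole option 7(W) is W)
The L vertices are 2, 5, 6, 9; that is 4 in all.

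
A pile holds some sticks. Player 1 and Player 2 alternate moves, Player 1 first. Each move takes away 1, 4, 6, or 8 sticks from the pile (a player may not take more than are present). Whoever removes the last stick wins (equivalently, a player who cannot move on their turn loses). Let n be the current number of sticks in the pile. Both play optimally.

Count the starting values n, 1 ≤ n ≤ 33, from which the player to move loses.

11

Compute win/loss labels from the base case upward. A position with no move is L. Any other position is W if it can reach an L in one move, else L.
n=0: no move → L
n=1: →0(L), so W
n=2: →1(W) only, which is W, so L
n=3: →2(L), so W
n=4: →0(L), so W
n=5: →4(W), 1(W) — all W, so L
n=6: →5(L), so W
n=7: →6(W), 3(W), 1(W) — all W, so L
n=8: →7(L), so W
n=9: →5(L), so W
n=10: →2(L), so W
n=11: →7(L), so W
n=12: →11(W), 8(W), 6(W), 4(W) — all W, so L
n=13: →12(L), so W
n=14: →13(W), 10(W), 8(W), 6(W) — all W, so L
n=15: →14(L), so W
n=16: →12(L), so W
n=17: →16(W), 13(W), 11(W), 9(W) — all W, so L
n=18: →17(L), so W
n=19: →18(W), 15(W), 13(W), 11(W) — all W, so L
n=20: →19(L), so W
n=21: →17(L), so W
n=22: →14(L), so W
n=23: →19(L), so W
n=24: →23(W), 20(W), 18(W), 16(W) — all W, so L
n=25: →24(L), so W
n=26: →25(W), 22(W), 20(W), 18(W) — all W, so L
n=27: →26(L), so W
n=28: →24(L), so W
n=29: →28(W), 25(W), 23(W), 21(W) — all W, so L
n=30: →29(L), so W
n=31: →30(W), 27(W), 25(W), 23(W) — all W, so L
n=32: →31(L), so W
n=33: →29(L), so W
L entries with 1 ≤ n ≤ 33 (n=0 is outside the asked range and is not counted): n = 2, 5, 7, 12, 14, 17, 19, 24, 26, 29, 31; that makes 11.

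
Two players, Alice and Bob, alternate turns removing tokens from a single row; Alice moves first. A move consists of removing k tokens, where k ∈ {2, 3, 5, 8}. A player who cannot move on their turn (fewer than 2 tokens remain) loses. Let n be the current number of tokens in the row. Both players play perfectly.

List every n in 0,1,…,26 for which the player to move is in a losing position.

Classify positions by backward induction: terminal positions (no move available) are L. From any other position, the mover wins iff some move reaches an L.
n=0: no move → L
n=1: no move → L
n=2: can move to 0, which is L ⇒ W
n=3: can move to 1, which is L ⇒ W
n=4: can move to 1, which is L ⇒ W
n=5: can move to 0, which is L ⇒ W
n=6: can move to 1, which is L ⇒ W
n=7: moves to 5(W), 4(W), 2(W); every one is W ⇒ L
n=8: can move to 0, which is L ⇒ W
n=9: can move to 7, which is L ⇒ W
n=10: can move to 7, which is L ⇒ W
n=11: moves to 9(W), 8(W), 6(W), 3(W); every one is W ⇒ L
n=12: can move to 7, which is L ⇒ W
n=13: can move to 11, which is L ⇒ W
n=14: can move to 11, which is L ⇒ W
n=15: can move to 7, which is L ⇒ W
n=16: can move to 11, which is L ⇒ W
n=17: moves to 15(W), 14(W), 12(W), 9(W); every one is W ⇒ L
n=18: moves to 16(W), 15(W), 13(W), 10(W); every one is W ⇒ L
n=19: can move to 17, which is L ⇒ W
n=20: can move to 18, which is L ⇒ W
n=21: can move to 18, which is L ⇒ W
n=22: can move to 17, which is L ⇒ W
n=23: can move to 18, which is L ⇒ W
n=24: moves to 22(W), 21(W), 19(W), 16(W); every one is W ⇒ L
n=25: can move to 17, which is L ⇒ W
n=26: can move to 24, which is L ⇒ W
The losing starting values of n are exactly the entries labelled L in this table (7 of them).

0, 1, 7, 11, 17, 18, 24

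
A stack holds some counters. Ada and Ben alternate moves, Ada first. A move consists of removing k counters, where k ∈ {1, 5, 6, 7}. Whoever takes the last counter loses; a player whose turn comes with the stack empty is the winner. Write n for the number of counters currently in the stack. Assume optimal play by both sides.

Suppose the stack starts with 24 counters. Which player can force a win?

Positions with no move are W. A position that does have a move is losing for the player to move precisely when every available move leads to a winning position for the opponent. Fill in the labels:
n=0: no move; the opponent has just taken the last counter and therefore loses → W
n=1: L (sole option 0(W) is W)
n=2: W (go to 1, an L position)
n=3: L (sole option 2(W) is W)
n=4: W (go to 3, an L position)
n=5: L (options 4(W), 0(W) are all W)
n=6: W (go to 5, an L position)
n=7: W (go to 1, an L position)
n=8: W (go to 3, an L position)
n=9: W (go to 3, an L position)
n=10: W (go to 5, an L position)
n=11: W (go to 5, an L position)
n=12: W (go to 5, an L position)
n=13: L (options 12(W), 8(W), 7(W), 6(W) are all W)
n=14: W (go to 13, an L position)
n=15: L (options 14(W), 10(W), 9(W), 8(W) are all W)
n=16: W (go to 15, an L position)
n=17: L (options 16(W), 12(W), 11(W), 10(W) are all W)
n=18: W (go to 17, an L position)
n=19: W (go to 13, an L position)
n=20: W (go to 15, an L position)
n=21: W (go to 15, an L position)
n=22: W (go to 17, an L position)
n=23: W (go to 17, an L position)
n=24: W (go to 17, an L position)
The starting position 24 is W: Ada should remove 7, leaving 17, handing over an L position.

Ada wins.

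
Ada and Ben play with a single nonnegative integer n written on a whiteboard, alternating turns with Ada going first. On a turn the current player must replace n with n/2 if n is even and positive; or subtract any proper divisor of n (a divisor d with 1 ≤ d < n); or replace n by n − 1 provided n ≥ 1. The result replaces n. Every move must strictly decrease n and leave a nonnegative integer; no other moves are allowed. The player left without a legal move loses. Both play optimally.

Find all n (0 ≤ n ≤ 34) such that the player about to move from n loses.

Label each position W (a win for the player to move) or L (a loss). A position with no legal move is L; any other position is W exactly when some move reaches an L, and L when every move reaches a W.
n=0: no move → L
n=1: can move to 0, which is L ⇒ W
n=2: the only move is to 1(W), a W ⇒ L
n=3: can move to 2, which is L ⇒ W
n=4: can move to 2, which is L ⇒ W
n=5: the only move is to 4(W), a W ⇒ L
n=6: can move to 5, which is L ⇒ W
n=7: the only move is to 6(W), a W ⇒ L
n=8: can move to 7, which is L ⇒ W
n=9: moves to 6(W), 8(W); every one is W ⇒ L
n=10: can move to 5, which is L ⇒ W
n=11: the only move is to 10(W), a W ⇒ L
n=12: can move to 9, which is L ⇒ W
n=13: the only move is to 12(W), a W ⇒ L
n=14: can move to 7, which is L ⇒ W
n=15: moves to 10(W), 12(W), 14(W); every one is W ⇒ L
n=16: can move to 15, which is L ⇒ W
n=17: the only move is to 16(W), a W ⇒ L
n=18: can move to 9, which is L ⇒ W
n=19: the only move is to 18(W), a W ⇒ L
n=20: can move to 15, which is L ⇒ W
n=21: moves to 14(W), 18(W), 20(W); every one is W ⇒ L
n=22: can move to 11, which is L ⇒ W
n=23: the only move is to 22(W), a W ⇒ L
n=24: can move to 21, which is L ⇒ W
n=25: moves to 20(W), 24(W); every one is W ⇒ L
n=26: can move to 13, which is L ⇒ W
n=27: moves to 18(W), 24(W), 26(W); every one is W ⇒ L
n=28: can move to 21, which is L ⇒ W
n=29: the only move is to 28(W), a W ⇒ L
n=30: can move to 15, which is L ⇒ W
n=31: the only move is to 30(W), a W ⇒ L
n=32: can move to 31, which is L ⇒ W
n=33: moves to 22(W), 30(W), 32(W); every one is W ⇒ L
n=34: can move to 17, which is L ⇒ W
The losing starting values of n are exactly the entries labelled L in this table (17 of them).

0, 2, 5, 7, 9, 11, 13, 15, 17, 19, 21, 23, 25, 27, 29, 31, 33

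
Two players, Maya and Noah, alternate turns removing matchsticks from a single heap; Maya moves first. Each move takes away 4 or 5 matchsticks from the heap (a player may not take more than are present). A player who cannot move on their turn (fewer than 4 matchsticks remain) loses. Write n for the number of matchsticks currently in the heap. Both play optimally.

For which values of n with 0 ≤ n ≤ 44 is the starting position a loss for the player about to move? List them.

0, 1, 2, 3, 9, 10, 11, 12, 18, 19, 20, 21, 27, 28, 29, 30, 36, 37, 38, 39

Classify positions by backward induction: terminal positions (no move available) are L. From any other position, the mover wins iff some move reaches an L.
n=0: no move → L
n=1: no move → L
n=2: no move → L
n=3: no move → L
n=4: reaches L-position 0 → W
n=5: reaches L-position 1 → W
n=6: reaches L-position 2 → W
n=7: reaches L-position 3 → W
n=8: reaches L-position 3 → W
n=9: only reaches 5(W), 4(W), all W → L
n=10: only reaches 6(W), 5(W), all W → L
n=11: only reaches 7(W), 6(W), all W → L
n=12: only reaches 8(W), 7(W), all W → L
n=13: reaches L-position 9 → W
n=14: reaches L-position 10 → W
n=15: reaches L-position 11 → W
n=16: reaches L-position 12 → W
n=17: reaches L-position 12 → W
n=18: only reaches 14(W), 13(W), all W → L
n=19: only reaches 15(W), 14(W), all W → L
n=20: only reaches 16(W), 15(W), all W → L
n=21: only reaches 17(W), 16(W), all W → L
n=22: reaches L-position 18 → W
n=23: reaches L-position 19 → W
n=24: reaches L-position 20 → W
n=25: reaches L-position 21 → W
n=26: reaches L-position 21 → W
n=27: only reaches 23(W), 22(W), all W → L
n=28: only reaches 24(W), 23(W), all W → L
n=29: only reaches 25(W), 24(W), all W → L
n=30: only reaches 26(W), 25(W), all W → L
n=31: reaches L-position 27 → W
n=32: reaches L-position 28 → W
n=33: reaches L-position 29 → W
n=34: reaches L-position 30 → W
n=35: reaches L-position 30 → W
n=36: only reaches 32(W), 31(W), all W → L
n=37: only reaches 33(W), 32(W), all W → L
n=38: only reaches 34(W), 33(W), all W → L
n=39: only reaches 35(W), 34(W), all W → L
n=40: reaches L-position 36 → W
n=41: reaches L-position 37 → W
n=42: reaches L-position 38 → W
n=43: reaches L-position 39 → W
n=44: reaches L-position 39 → W
The losing starting values of n are exactly the entries labelled L in this table (20 of them).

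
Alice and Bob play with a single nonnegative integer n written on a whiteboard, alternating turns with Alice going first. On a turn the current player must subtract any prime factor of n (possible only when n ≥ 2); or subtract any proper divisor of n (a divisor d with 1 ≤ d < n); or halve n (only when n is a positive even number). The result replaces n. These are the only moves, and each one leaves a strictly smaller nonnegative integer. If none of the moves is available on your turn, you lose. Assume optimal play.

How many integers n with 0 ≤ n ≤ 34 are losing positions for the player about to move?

8

Build the W/L table. Terminal = L. A non-terminal position is W if it has a move to some L; otherwise it is L.
n=0: no move → L
n=1: no move → L
n=2: can move to 0, which is L ⇒ W
n=3: can move to 0, which is L ⇒ W
n=4: moves to 2(W), 3(W); every one is W ⇒ L
n=5: can move to 0, which is L ⇒ W
n=6: can move to 4, which is L ⇒ W
n=7: can move to 0, which is L ⇒ W
n=8: can move to 4, which is L ⇒ W
n=9: moves to 6(W), 8(W); every one is W ⇒ L
n=10: can move to 9, which is L ⇒ W
n=11: can move to 0, which is L ⇒ W
n=12: can move to 9, which is L ⇒ W
n=13: can move to 0, which is L ⇒ W
n=14: moves to 7(W), 12(W), 13(W); every one is W ⇒ L
n=15: can move to 14, which is L ⇒ W
n=16: can move to 14, which is L ⇒ W
n=17: can move to 0, which is L ⇒ W
n=18: can move to 9, which is L ⇒ W
n=19: can move to 0, which is L ⇒ W
n=20: moves to 10(W), 15(W), 16(W), 18(W), 19(W); every one is W ⇒ L
n=21: can move to 14, which is L ⇒ W
n=22: can move to 20, which is L ⇒ W
n=23: can move to 0, which is L ⇒ W
n=24: can move to 20, which is L ⇒ W
n=25: can move to 20, which is L ⇒ W
n=26: moves to 13(W), 24(W), 25(W); every one is W ⇒ L
n=27: can move to 26, which is L ⇒ W
n=28: can move to 14, which is L ⇒ W
n=29: can move to 0, which is L ⇒ W
n=30: can move to 20, which is L ⇒ W
n=31: can move to 0, which is L ⇒ W
n=32: moves to 16(W), 24(W), 28(W), 30(W), 31(W); every one is W ⇒ L
n=33: can move to 32, which is L ⇒ W
n=34: can move to 32, which is L ⇒ W
L entries with 0 ≤ n ≤ 34: n = 0, 1, 4, 9, 14, 20, 26, 32; that makes 8.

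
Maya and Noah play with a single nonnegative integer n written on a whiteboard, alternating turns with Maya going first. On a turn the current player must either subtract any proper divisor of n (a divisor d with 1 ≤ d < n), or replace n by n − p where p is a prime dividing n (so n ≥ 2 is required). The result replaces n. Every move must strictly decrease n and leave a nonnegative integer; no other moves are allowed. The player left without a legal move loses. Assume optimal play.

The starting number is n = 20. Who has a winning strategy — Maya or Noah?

Label each position W (a win for the player to move) or L (a loss). A position with no legal move is L; any other position is W exactly when some move reaches an L, and L when every move reaches a W.
n=0: no move → L
n=1: no move → L
n=2: can move to 0, which is L ⇒ W
n=3: can move to 0, which is L ⇒ W
n=4: moves to 2(W), 3(W); every one is W ⇒ L
n=5: can move to 0, which is L ⇒ W
n=6: can move to 4, which is L ⇒ W
n=7: can move to 0, which is L ⇒ W
n=8: can move to 4, which is L ⇒ W
n=9: moves to 6(W), 8(W); every one is W ⇒ L
n=10: can move to 9, which is L ⇒ W
n=11: can move to 0, which is L ⇒ W
n=12: can move to 9, which is L ⇒ W
n=13: can move to 0, which is L ⇒ W
n=14: moves to 7(W), 12(W), 13(W); every one is W ⇒ L
n=15: can move to 14, which is L ⇒ W
n=16: can move to 14, which is L ⇒ W
n=17: can move to 0, which is L ⇒ W
n=18: can move to 9, which is L ⇒ W
n=19: can move to 0, which is L ⇒ W
n=20: moves to 10(W), 15(W), 16(W), 18(W), 19(W); every one is W ⇒ L
Every move from 20 reaches a W position, so the mover loses.

Noah wins.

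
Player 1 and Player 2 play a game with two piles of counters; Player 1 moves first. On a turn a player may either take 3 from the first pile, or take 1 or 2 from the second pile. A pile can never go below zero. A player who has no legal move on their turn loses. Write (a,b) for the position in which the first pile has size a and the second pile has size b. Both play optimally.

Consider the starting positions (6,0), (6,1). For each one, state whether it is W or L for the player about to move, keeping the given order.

Classify positions by backward induction: terminal positions (no move available) are L. From any other position, the mover wins iff some move reaches an L.
No move ever increases a pile, so every position that can arise here has a ≤ 6 and b ≤ 1; it is enough to label the cells with 0 ≤ a ≤ 6 and 0 ≤ b ≤ 1.
Every move lowers a or b (never raises either), so fill the grid row by row in increasing a, and left to right within a row: each cell's successors are then already labelled.
      b=0  b=1
a=0:    L    W
a=1:    L    W
a=2:    L    W
a=3:    W    L
a=4:    W    L
a=5:    W    L
a=6:    L    W
Cells with no legal move (terminal, hence L): (0,0), (1,0), (2,0).
The remaining L cells, each justified by listing all of its moves:
(3,1): L (options (0,1)(W), (3,0)(W) are all W)
(4,1): L (options (1,1)(W), (4,0)(W) are all W)
(5,1): L (options (2,1)(W), (5,0)(W) are all W)
(6,0): L (sole option (3,0)(W) is W)
Every other cell has at least one move into one of the L cells above, so it is W.
(6,0): one of the L cells justified above, so L
(6,1): the move to (3,1) reaches an L cell, so W

(6,0): L, (6,1): W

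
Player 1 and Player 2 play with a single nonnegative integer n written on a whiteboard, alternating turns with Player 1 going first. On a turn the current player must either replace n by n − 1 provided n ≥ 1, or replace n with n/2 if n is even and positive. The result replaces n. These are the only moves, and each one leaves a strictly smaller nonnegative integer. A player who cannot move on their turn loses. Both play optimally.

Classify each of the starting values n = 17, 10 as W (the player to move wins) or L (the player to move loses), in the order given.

17: L, 10: W

Classify positions by backward induction: terminal positions (no move available) are L. From any other position, the mover wins iff some move reaches an L.
n=0: no move → L
n=1: W (go to 0, an L position)
n=2: L (sole option 1(W) is W)
n=3: W (go to 2, an L position)
n=4: W (go to 2, an L position)
n=5: L (sole option 4(W) is W)
n=6: W (go to 5, an L position)
n=7: L (sole option 6(W) is W)
n=8: W (go to 7, an L position)
n=9: L (sole option 8(W) is W)
n=10: W (go to 5, an L position)
n=11: L (sole option 10(W) is W)
n=12: W (go to 11, an L position)
n=13: L (sole option 12(W) is W)
n=14: W (go to 7, an L position)
n=15: L (sole option 14(W) is W)
n=16: W (go to 15, an L position)
n=17: L (sole option 16(W) is W)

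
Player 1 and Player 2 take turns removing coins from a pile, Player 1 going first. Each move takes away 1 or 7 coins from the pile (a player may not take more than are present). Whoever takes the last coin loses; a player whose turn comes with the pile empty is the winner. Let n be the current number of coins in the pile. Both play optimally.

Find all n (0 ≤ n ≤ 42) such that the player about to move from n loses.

1, 3, 5, 7, 9, 11, 13, 15, 17, 19, 21, 23, 25, 27, 29, 31, 33, 35, 37, 39, 41

Compute win/loss labels from the base case upward. A position with no move is W. Any other position is W if it can reach an L in one move, else L.
n=0: no move; the opponent has just taken the last coin and therefore loses → W
n=1: only reaches 0(W), which is W → L
n=2: reaches L-position 1 → W
n=3: only reaches 2(W), which is W → L
n=4: reaches L-position 3 → W
n=5: only reaches 4(W), which is W → L
n=6: reaches L-position 5 → W
n=7: only reaches 6(W), 0(W), all W → L
n=8: reaches L-position 7 → W
n=9: only reaches 8(W), 2(W), all W → L
n=10: reaches L-position 9 → W
n=11: only reaches 10(W), 4(W), all W → L
n=12: reaches L-position 11 → W
n=13: only reaches 12(W), 6(W), all W → L
n=14: reaches L-position 13 → W
n=15: only reaches 14(W), 8(W), all W → L
n=16: reaches L-position 15 → W
n=17: only reaches 16(W), 10(W), all W → L
n=18: reaches L-position 17 → W
n=19: only reaches 18(W), 12(W), all W → L
n=20: reaches L-position 19 → W
n=21: only reaches 20(W), 14(W), all W → L
n=22: reaches L-position 21 → W
n=23: only reaches 22(W), 16(W), all W → L
n=24: reaches L-position 23 → W
n=25: only reaches 24(W), 18(W), all W → L
n=26: reaches L-position 25 → W
n=27: only reaches 26(W), 20(W), all W → L
n=28: reaches L-position 27 → W
n=29: only reaches 28(W), 22(W), all W → L
n=30: reaches L-position 29 → W
n=31: only reaches 30(W), 24(W), all W → L
n=32: reaches L-position 31 → W
n=33: only reaches 32(W), 26(W), all W → L
n=34: reaches L-position 33 → W
n=35: only reaches 34(W), 28(W), all W → L
n=36: reaches L-position 35 → W
n=37: only reaches 36(W), 30(W), all W → L
n=38: reaches L-position 37 → W
n=39: only reaches 38(W), 32(W), all W → L
n=40: reaches L-position 39 → W
n=41: only reaches 40(W), 34(W), all W → L
n=42: reaches L-position 41 → W
Reading off the rows marked L gives the requested list; there are 21 such values of n.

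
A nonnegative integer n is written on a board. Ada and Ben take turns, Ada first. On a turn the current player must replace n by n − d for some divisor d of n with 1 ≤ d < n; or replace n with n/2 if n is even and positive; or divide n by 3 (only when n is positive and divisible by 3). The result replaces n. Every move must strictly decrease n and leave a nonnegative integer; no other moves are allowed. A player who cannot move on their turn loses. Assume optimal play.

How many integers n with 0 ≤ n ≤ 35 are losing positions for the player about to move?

Positions with no move are L. A position that does have a move is losing for the player to move precisely when every available move leads to a winning position for the opponent. Fill in the labels:
n=0: no move → L
n=1: no move → L
n=2: can move to 1, which is L ⇒ W
n=3: can move to 1, which is L ⇒ W
n=4: moves to 2(W), 3(W); every one is W ⇒ L
n=5: can move to 4, which is L ⇒ W
n=6: can move to 4, which is L ⇒ W
n=7: the only move is to 6(W), a W ⇒ L
n=8: can move to 4, which is L ⇒ W
n=9: moves to 3(W), 6(W), 8(W); every one is W ⇒ L
n=10: can move to 9, which is L ⇒ W
n=11: the only move is to 10(W), a W ⇒ L
n=12: can move to 4, which is L ⇒ W
n=13: the only move is to 12(W), a W ⇒ L
n=14: can move to 7, which is L ⇒ W
n=15: moves to 5(W), 10(W), 12(W), 14(W); every one is W ⇒ L
n=16: can move to 15, which is L ⇒ W
n=17: the only move is to 16(W), a W ⇒ L
n=18: can move to 9, which is L ⇒ W
n=19: the only move is to 18(W), a W ⇒ L
n=20: can move to 15, which is L ⇒ W
n=21: can move to 7, which is L ⇒ W
n=22: can move to 11, which is L ⇒ W
n=23: the only move is to 22(W), a W ⇒ L
n=24: can move to 23, which is L ⇒ W
n=25: moves to 20(W), 24(W); every one is W ⇒ L
n=26: can move to 13, which is L ⇒ W
n=27: can move to 9, which is L ⇒ W
n=28: moves to 14(W), 21(W), 24(W), 26(W), 27(W); every one is W ⇒ L
n=29: can move to 28, which is L ⇒ W
n=30: can move to 15, which is L ⇒ W
n=31: the only move is to 30(W), a W ⇒ L
n=32: can move to 28, which is L ⇒ W
n=33: can move to 11, which is L ⇒ W
n=34: can move to 17, which is L ⇒ W
n=35: can move to 28, which is L ⇒ W
L entries with 0 ≤ n ≤ 35: n = 0, 1, 4, 7, 9, 11, 13, 15, 17, 19, 23, 25, 28, 31; that makes 14.

14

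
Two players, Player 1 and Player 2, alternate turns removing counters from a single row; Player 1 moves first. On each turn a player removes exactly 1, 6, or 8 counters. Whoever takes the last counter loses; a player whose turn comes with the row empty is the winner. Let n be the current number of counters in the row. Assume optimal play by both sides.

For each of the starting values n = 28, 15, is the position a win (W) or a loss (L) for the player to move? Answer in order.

Positions with no move are W. A position that does have a move is losing for the player to move precisely when every available move leads to a winning position for the opponent. Fill in the labels:
n=0: no move; the opponent has just taken the last counter and therefore loses → W
n=1: only reaches 0(W), which is W → L
n=2: reaches L-position 1 → W
n=3: only reaches 2(W), which is W → L
n=4: reaches L-position 3 → W
n=5: only reaches 4(W), which is W → L
n=6: reaches L-position 5 → W
n=7: reaches L-position 1 → W
n=8: only reaches 7(W), 2(W), 0(W), all W → L
n=9: reaches L-position 8 → W
n=10: only reaches 9(W), 4(W), 2(W), all W → L
n=11: reaches L-position 10 → W
n=12: only reaches 11(W), 6(W), 4(W), all W → L
n=13: reaches L-position 12 → W
n=14: reaches L-position 8 → W
n=15: only reaches 14(W), 9(W), 7(W), all W → L
n=16: reaches L-position 15 → W
n=17: only reaches 16(W), 11(W), 9(W), all W → L
n=18: reaches L-position 17 → W
n=19: only reaches 18(W), 13(W), 11(W), all W → L
n=20: reaches L-position 19 → W
n=21: reaches L-position 15 → W
n=22: only reaches 21(W), 16(W), 14(W), all W → L
n=23: reaches L-position 22 → W
n=24: only reaches 23(W), 18(W), 16(W), all W → L
n=25: reaches L-position 24 → W
n=26: only reaches 25(W), 20(W), 18(W), all W → L
n=27: reaches L-position 26 → W
n=28: reaches L-position 22 → W

28: W, 15: L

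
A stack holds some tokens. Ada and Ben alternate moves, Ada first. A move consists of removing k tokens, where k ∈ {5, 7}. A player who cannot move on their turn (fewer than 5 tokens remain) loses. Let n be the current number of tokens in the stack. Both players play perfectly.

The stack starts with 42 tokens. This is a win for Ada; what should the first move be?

Remove 5, leaving 37.

Use the standard recursion: the mover loses at a terminal position; elsewhere, the mover wins exactly when some move hands the opponent an L position.
n=0: no move → L
n=1: no move → L
n=2: no move → L
n=3: no move → L
n=4: no move → L
n=5: W (go to 0, an L position)
n=6: W (go to 1, an L position)
n=7: W (go to 2, an L position)
n=8: W (go to 3, an L position)
n=9: W (go to 4, an L position)
n=10: W (go to 3, an L position)
n=11: W (go to 4, an L position)
n=12: L (options 7(W), 5(W) are all W)
n=13: L (options 8(W), 6(W) are all W)
n=14: L (options 9(W), 7(W) are all W)
n=15: L (options 10(W), 8(W) are all W)
n=16: L (options 11(W), 9(W) are all W)
n=17: W (go to 12, an L position)
n=18: W (go to 13, an L position)
n=19: W (go to 14, an L position)
n=20: W (go to 15, an L position)
n=21: W (go to 16, an L position)
n=22: W (go to 15, an L position)
n=23: W (go to 16, an L position)
n=24: L (options 19(W), 17(W) are all W)
n=25: L (options 20(W), 18(W) are all W)
n=26: L (options 21(W), 19(W) are all W)
n=27: L (options 22(W), 20(W) are all W)
n=28: L (options 23(W), 21(W) are all W)
n=29: W (go to 24, an L position)
n=30: W (go to 25, an L position)
n=31: W (go to 26, an L position)
n=32: W (go to 27, an L position)
n=33: W (go to 28, an L position)
n=34: W (go to 27, an L position)
n=35: W (go to 28, an L position)
n=36: L (options 31(W), 29(W) are all W)
n=37: L (options 32(W), 30(W) are all W)
n=38: L (options 33(W), 31(W) are all W)
n=39: L (options 34(W), 32(W) are all W)
n=40: L (options 35(W), 33(W) are all W)
n=41: W (go to 36, an L position)
n=42: W (go to 37, an L position)
From 42, the L positions reachable in one move are: 37.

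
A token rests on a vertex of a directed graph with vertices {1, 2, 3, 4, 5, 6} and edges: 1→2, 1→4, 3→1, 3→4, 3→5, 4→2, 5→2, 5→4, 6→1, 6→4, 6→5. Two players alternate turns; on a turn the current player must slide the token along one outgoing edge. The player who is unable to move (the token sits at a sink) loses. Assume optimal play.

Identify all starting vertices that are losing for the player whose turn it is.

Build the W/L table. Terminal = L. A non-terminal position is W if it has a move to some L; otherwise it is L.
Every edge goes from a vertex to one that appears earlier in the order 2, 4, 5, 1, 6, 3, so processing vertices in that order labels each vertex after all of its successors.
2: no outgoing edge → L
4: can move to 2, which is L ⇒ W
5: can move to 2, which is L ⇒ W
1: can move to 2, which is L ⇒ W
6: moves to 1(W), 5(W), 4(W); every one is W ⇒ L
3: moves to 1(W), 5(W), 4(W); every one is W ⇒ L
Reading off the rows marked L gives the requested list; there are 3 such vertices.

2, 3, 6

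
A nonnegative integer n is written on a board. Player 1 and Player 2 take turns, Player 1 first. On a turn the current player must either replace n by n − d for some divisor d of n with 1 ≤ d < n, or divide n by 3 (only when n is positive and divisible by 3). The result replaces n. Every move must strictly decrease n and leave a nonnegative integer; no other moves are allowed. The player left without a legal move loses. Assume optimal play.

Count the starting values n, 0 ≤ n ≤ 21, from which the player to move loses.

10

Compute win/loss labels from the base case upward. A position with no move is L. Any other position is W if it can reach an L in one move, else L.
n=0: no move → L
n=1: no move → L
n=2: reaches L-position 1 → W
n=3: reaches L-position 1 → W
n=4: only reaches 2(W), 3(W), all W → L
n=5: reaches L-position 4 → W
n=6: reaches L-position 4 → W
n=7: only reaches 6(W), which is W → L
n=8: reaches L-position 4 → W
n=9: only reaches 3(W), 6(W), 8(W), all W → L
n=10: reaches L-position 9 → W
n=11: only reaches 10(W), which is W → L
n=12: reaches L-position 4 → W
n=13: only reaches 12(W), which is W → L
n=14: reaches L-position 7 → W
n=15: only reaches 5(W), 10(W), 12(W), 14(W), all W → L
n=16: reaches L-position 15 → W
n=17: only reaches 16(W), which is W → L
n=18: reaches L-position 9 → W
n=19: only reaches 18(W), which is W → L
n=20: reaches L-position 15 → W
n=21: reaches L-position 7 → W
L entries with 0 ≤ n ≤ 21: n = 0, 1, 4, 7, 9, 11, 13, 15, 17, 19; that makes 10.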